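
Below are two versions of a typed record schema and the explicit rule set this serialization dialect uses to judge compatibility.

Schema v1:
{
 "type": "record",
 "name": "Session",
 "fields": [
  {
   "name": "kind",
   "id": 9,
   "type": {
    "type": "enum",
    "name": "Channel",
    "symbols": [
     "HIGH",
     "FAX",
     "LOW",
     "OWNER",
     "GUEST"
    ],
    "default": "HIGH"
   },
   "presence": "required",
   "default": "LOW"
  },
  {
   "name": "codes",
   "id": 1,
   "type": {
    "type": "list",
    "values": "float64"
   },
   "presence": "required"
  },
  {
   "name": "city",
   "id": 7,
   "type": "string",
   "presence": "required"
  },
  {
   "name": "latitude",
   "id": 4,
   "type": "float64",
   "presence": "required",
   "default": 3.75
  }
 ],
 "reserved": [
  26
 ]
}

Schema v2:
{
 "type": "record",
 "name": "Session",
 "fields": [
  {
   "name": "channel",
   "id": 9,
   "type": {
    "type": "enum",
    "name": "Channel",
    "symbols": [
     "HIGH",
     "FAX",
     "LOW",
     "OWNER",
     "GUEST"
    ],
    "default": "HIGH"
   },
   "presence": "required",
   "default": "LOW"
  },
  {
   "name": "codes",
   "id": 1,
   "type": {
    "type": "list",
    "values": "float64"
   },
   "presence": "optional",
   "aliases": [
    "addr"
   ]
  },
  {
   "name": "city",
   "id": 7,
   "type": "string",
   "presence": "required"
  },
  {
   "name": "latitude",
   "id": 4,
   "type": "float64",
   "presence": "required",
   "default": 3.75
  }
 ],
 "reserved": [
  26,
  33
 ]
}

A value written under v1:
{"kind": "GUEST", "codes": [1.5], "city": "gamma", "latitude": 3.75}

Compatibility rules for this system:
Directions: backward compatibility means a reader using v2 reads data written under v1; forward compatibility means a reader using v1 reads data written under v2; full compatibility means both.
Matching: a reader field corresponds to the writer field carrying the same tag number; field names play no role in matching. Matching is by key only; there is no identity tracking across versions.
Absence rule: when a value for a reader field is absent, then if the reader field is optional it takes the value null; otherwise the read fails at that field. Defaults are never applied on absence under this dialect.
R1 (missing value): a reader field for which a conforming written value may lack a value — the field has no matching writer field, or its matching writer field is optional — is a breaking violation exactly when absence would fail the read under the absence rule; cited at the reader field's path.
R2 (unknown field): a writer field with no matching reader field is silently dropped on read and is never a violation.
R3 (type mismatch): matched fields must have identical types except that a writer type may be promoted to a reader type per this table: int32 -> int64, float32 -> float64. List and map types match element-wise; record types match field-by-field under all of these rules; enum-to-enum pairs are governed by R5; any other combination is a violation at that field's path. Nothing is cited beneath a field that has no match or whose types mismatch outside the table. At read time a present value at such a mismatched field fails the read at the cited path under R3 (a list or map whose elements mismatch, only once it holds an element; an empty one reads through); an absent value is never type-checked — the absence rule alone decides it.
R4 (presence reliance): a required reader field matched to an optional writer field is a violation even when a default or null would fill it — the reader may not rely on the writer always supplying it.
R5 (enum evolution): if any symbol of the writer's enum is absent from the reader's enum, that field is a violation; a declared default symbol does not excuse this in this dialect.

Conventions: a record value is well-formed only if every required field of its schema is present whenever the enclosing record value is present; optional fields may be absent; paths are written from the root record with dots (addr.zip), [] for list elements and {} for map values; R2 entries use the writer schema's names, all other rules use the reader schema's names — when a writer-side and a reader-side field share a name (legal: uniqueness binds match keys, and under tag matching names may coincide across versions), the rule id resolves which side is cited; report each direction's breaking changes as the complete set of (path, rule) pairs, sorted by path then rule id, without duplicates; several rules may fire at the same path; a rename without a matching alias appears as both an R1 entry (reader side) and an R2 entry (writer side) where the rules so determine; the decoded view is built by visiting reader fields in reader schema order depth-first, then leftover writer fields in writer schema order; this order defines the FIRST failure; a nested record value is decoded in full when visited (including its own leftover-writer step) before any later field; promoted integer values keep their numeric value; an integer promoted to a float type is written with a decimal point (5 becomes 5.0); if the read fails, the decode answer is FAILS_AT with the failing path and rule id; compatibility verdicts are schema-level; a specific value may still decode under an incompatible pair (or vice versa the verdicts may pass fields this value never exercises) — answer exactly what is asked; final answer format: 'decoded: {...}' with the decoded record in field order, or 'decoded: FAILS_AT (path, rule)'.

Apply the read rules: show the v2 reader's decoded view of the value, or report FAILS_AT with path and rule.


each type pair in Session: writer, then reader
migrating the Session value to v2:
  channel := "GUEST" (from writer kind)
  codes := [1.5]
  city := "gamma"
  latitude := 3.75
  => decoded: {"channel": "GUEST", "codes": [1.5], "city": "gamma", "latitude": 3.75}
ruling out the remaining Session differences:
  field codes in record Session: required changed to optional -> shifts the Session verdicts, not this decode

decoded: {"channel": "GUEST", "codes": [1.5], "city": "gamma", "latitude": 3.75}


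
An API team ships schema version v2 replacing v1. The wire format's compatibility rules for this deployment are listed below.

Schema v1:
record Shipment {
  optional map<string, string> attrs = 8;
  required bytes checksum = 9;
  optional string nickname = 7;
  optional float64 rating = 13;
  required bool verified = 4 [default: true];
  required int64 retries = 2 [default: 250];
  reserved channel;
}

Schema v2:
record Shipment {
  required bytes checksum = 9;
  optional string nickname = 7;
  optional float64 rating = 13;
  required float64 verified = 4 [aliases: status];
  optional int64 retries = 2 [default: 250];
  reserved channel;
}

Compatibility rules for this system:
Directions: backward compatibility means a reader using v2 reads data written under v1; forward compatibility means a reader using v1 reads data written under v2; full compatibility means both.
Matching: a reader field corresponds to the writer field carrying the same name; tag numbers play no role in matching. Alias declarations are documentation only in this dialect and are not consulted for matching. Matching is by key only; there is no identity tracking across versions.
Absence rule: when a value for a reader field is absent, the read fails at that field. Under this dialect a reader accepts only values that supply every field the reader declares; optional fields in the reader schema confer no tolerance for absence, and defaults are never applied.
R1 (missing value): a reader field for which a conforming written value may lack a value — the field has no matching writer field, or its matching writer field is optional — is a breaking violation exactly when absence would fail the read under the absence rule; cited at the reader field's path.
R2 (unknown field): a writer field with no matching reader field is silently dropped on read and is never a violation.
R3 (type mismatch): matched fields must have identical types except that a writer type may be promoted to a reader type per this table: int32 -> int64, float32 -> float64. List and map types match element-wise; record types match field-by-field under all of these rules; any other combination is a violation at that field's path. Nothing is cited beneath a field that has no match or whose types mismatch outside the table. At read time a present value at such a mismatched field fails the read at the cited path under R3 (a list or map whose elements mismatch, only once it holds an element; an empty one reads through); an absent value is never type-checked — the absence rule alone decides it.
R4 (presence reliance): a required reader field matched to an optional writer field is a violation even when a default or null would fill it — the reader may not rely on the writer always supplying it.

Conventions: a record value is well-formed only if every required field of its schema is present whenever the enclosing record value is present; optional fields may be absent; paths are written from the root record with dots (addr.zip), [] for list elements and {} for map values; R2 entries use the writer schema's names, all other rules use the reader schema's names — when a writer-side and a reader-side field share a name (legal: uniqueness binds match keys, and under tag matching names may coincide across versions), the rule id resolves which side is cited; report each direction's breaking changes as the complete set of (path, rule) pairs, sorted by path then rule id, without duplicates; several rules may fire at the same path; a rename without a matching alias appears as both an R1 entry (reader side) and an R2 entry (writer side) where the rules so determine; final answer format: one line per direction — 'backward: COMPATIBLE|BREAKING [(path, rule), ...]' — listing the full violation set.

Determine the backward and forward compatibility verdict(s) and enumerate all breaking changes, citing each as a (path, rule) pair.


backward: BREAKING [(nickname, R1), (rating, R1), (verified, R3)]; forward: BREAKING [(attrs, R1), (nickname, R1), (rating, R1), (retries, R1), (retries, R4), (verified, R3)]

the writer's type comes first in each Shipment pair
backward analysis of Shipment with v2 as reader and v1 as writer:
  checksum <- checksum (bytes -> bytes, writer required)
  nickname <- nickname (string -> string, writer optional)
  rating <- rating (float64 -> float64, writer optional)
  verified <- verified (bool -> float64, writer required)
  retries <- retries (int64 -> int64, writer required)
  attrs (writer side), unknown to reader
  breaking: (nickname, R1)
  breaking: (rating, R1)
  breaking: (verified, R3)
  => backward: BREAKING (3)
forward analysis of Shipment with v1 as reader and v2 as writer:
  attrs has no writer counterpart
  checksum <- checksum (bytes -> bytes, writer required)
  nickname <- nickname (string -> string, writer optional)
  rating <- rating (float64 -> float64, writer optional)
  verified <- verified (float64 -> bool, writer required)
  retries <- retries (int64 -> int64, writer optional)
  breaking: (attrs, R1)
  breaking: (nickname, R1)
  breaking: (rating, R1)
  breaking: (retries, R1)
  breaking: (retries, R4)
  breaking: (verified, R3)
  => forward: BREAKING (6)


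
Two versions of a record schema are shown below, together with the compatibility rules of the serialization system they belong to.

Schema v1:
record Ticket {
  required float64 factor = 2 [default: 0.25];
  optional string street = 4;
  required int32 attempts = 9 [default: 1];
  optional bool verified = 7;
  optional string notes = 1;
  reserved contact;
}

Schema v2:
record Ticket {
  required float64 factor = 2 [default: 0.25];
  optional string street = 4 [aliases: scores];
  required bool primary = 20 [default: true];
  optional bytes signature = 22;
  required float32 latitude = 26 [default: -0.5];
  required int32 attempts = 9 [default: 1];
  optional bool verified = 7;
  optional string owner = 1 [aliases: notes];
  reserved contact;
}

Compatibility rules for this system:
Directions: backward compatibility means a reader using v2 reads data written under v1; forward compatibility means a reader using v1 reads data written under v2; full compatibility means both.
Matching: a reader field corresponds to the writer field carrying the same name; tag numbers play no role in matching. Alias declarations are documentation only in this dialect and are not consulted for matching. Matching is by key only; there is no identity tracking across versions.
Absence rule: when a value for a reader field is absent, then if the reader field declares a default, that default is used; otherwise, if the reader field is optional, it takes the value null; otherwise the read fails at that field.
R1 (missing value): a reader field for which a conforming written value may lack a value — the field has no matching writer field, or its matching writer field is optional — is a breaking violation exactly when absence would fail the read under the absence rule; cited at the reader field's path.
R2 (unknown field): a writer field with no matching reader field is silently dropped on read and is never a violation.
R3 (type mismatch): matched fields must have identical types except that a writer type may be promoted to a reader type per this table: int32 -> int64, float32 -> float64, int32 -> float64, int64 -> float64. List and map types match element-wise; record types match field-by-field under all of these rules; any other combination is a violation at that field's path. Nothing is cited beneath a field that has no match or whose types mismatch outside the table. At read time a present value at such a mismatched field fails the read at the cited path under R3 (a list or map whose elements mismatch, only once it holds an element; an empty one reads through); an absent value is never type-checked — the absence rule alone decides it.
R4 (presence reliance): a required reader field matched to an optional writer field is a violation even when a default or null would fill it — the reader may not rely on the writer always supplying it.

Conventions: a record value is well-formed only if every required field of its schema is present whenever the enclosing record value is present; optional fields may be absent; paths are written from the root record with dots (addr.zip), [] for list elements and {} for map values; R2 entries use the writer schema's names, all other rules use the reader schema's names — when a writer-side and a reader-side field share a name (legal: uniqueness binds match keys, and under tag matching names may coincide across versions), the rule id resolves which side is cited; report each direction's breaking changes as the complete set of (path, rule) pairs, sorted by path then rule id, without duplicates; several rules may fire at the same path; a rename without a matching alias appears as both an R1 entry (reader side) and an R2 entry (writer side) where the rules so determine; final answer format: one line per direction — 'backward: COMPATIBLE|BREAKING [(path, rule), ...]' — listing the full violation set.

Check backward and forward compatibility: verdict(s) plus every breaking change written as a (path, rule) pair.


arrows below run writer -> reader for Ticket
backward analysis of Ticket with v2 as reader and v1 as writer:
  factor <- factor (float64 -> float64, writer required)
  street <- street (string -> string, writer optional)
  no writer field matches reader primary
  no writer field matches reader signature
  no writer field matches reader latitude
  attempts <- attempts (int32 -> int32, writer required)
  verified <- verified (bool -> bool, writer optional)
  no writer field matches reader owner
  writer notes: unknown to reader
  => backward verdict for Ticket: COMPATIBLE, no violations
forward analysis of Ticket with v1 as reader and v2 as writer:
  factor <- factor (float64 -> float64, writer required)
  street <- street (string -> string, writer optional)
  attempts <- attempts (int32 -> int32, writer required)
  verified <- verified (bool -> bool, writer optional)
  no writer field matches reader notes
  writer primary: unknown to reader
  writer signature: unknown to reader
  writer latitude: unknown to reader
  writer owner: unknown to reader
  => forward verdict for Ticket: COMPATIBLE, no violations

backward: COMPATIBLE []; forward: COMPATIBLE []


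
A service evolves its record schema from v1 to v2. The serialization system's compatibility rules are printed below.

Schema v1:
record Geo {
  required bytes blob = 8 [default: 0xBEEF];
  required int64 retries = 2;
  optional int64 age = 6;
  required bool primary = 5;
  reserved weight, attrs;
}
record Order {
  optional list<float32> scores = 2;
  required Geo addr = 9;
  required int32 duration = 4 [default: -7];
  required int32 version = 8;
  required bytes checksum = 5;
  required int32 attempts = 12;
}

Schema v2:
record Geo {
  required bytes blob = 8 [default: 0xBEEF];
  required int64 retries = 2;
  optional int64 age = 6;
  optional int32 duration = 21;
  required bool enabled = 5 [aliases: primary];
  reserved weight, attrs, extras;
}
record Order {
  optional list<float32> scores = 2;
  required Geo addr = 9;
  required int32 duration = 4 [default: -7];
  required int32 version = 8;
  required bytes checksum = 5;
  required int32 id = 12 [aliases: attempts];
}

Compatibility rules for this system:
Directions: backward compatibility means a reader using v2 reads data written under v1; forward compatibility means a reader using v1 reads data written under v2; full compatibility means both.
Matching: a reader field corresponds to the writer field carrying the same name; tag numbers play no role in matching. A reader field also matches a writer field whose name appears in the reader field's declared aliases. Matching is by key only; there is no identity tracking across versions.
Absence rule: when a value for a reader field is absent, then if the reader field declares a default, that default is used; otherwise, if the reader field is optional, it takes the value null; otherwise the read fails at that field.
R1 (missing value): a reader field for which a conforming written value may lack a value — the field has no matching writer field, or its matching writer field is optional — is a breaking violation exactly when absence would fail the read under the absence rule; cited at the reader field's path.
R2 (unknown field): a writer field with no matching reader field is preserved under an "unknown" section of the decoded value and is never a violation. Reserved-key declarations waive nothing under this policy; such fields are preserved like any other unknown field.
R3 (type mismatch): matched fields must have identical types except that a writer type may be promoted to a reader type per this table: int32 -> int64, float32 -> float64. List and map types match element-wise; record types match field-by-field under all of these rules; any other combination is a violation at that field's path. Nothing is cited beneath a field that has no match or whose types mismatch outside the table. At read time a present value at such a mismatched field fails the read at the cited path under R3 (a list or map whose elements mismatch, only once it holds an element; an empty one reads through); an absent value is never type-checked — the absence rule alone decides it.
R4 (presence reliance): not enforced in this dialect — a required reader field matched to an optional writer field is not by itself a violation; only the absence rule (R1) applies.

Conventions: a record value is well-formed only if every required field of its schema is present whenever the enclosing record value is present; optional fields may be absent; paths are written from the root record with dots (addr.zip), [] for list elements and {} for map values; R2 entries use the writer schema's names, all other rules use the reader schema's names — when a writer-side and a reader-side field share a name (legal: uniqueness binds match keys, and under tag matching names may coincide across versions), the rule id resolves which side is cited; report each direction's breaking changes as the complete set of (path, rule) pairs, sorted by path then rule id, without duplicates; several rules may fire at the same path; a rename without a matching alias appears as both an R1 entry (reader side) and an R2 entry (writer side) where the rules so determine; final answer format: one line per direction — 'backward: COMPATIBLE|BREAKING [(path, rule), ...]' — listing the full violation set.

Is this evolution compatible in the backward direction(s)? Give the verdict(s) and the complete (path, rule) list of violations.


backward: COMPATIBLE []

each type pair in Order: writer, then reader
backward analysis of Order with v2 as reader and v1 as writer:
  scores: paired with writer scores (list<float32> -> list<float32>; writer optional)
  addr: paired with writer addr (Geo -> Geo; writer required)
  duration: paired with writer duration (int32 -> int32; writer required)
  version: paired with writer version (int32 -> int32; writer required)
  checksum: paired with writer checksum (bytes -> bytes; writer required)
  id: paired with writer attempts (int32 -> int32; writer required)
  addr.blob: paired with writer addr.blob (bytes -> bytes; writer required)
  addr.retries: paired with writer addr.retries (int64 -> int64; writer required)
  addr.age: paired with writer addr.age (int64 -> int64; writer optional)
  addr.duration has no writer counterpart
  addr.enabled: paired with writer addr.primary (bool -> bool; writer required)
  => backward verdict for Order: COMPATIBLE, no violations
the rest of the Order diff is inert for this question:
  renamed field primary to enabled in record Geo (alias primary declared on the renamed field) -> its effect on Order is confined to the forward direction, not asked
  renamed field attempts to id in record Order (alias attempts declared on the renamed field) -> its effect on Order is confined to the forward direction, not asked
  added field duration to record Geo: optional int32, tag 21 (in v2 it sits immediately before enabled) -> no rule fires on it in Order's dialect; the asked verdict holds


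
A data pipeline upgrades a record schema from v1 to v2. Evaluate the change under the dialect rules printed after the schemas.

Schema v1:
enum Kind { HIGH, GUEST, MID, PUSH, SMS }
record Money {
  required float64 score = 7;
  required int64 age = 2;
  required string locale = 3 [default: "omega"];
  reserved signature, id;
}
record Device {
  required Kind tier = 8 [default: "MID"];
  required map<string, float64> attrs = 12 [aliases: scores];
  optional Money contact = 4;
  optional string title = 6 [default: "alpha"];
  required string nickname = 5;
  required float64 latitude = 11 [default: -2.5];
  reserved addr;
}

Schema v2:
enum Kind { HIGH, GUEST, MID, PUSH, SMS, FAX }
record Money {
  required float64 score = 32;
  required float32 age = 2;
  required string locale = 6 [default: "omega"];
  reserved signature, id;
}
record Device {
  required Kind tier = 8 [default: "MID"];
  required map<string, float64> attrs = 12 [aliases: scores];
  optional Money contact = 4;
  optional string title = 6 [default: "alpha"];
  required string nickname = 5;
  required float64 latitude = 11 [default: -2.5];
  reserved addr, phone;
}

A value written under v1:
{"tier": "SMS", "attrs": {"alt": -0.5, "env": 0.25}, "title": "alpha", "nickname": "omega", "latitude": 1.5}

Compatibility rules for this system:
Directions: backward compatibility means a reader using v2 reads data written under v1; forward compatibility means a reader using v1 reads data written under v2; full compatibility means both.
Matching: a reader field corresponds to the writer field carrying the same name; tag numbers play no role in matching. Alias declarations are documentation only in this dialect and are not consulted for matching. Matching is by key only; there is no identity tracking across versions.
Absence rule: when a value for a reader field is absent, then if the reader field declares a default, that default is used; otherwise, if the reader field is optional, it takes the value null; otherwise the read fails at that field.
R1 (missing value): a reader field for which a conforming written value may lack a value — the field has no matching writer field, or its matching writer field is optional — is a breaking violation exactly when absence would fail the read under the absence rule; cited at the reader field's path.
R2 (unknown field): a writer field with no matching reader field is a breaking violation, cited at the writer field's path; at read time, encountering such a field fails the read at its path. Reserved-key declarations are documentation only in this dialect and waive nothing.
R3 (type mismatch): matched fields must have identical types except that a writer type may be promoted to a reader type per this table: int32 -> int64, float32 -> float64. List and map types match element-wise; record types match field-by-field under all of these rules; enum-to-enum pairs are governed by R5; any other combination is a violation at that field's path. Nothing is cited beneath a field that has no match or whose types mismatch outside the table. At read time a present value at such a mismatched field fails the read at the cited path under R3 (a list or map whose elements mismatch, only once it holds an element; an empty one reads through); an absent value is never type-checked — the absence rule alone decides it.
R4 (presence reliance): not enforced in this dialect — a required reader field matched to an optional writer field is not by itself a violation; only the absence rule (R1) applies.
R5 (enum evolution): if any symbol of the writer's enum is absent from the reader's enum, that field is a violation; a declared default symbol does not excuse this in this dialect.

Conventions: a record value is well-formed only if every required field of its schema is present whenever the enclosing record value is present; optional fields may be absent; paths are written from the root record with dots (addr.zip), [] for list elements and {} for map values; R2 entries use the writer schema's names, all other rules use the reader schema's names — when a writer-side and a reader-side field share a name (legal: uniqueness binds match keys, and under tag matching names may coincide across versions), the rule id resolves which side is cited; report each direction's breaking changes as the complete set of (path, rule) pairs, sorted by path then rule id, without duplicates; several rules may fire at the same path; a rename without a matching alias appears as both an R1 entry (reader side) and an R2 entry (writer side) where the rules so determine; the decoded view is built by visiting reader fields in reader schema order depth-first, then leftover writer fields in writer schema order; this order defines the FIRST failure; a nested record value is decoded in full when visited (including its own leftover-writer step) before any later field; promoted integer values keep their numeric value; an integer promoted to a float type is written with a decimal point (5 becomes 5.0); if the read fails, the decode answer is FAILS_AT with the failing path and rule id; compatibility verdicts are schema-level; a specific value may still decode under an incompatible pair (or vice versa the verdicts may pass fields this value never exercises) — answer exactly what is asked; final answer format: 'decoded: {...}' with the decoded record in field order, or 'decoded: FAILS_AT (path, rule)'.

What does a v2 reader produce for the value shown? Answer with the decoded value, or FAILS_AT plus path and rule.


decoded: {"tier": "SMS", "attrs": {"alt": -0.5, "env": 0.25}, "contact": null, "title": "alpha", "nickname": "omega", "latitude": 1.5}

each type pair in Device: writer, then reader
migrating the Device value to v2:
  tier := "SMS"
  attrs := {"alt": -0.5, "env": 0.25}
  contact := null (not supplied -> null)
  title := "alpha"
  nickname := "omega"
  latitude := 1.5
  => decoded: {"tier": "SMS", "attrs": {"alt": -0.5, "env": 0.25}, "contact": null, "title": "alpha", "nickname": "omega", "latitude": 1.5}
ruling out the remaining Device differences:
  field locale in record Money: tag 3 changed to 6 -> inert under this dialect — no rule fires on Device and the result does not move
  enum Kind (field tier in record Device): symbol FAX added -> schema-level compatibility only; this Device value's decode is unchanged
  field score in record Money: tag 7 changed to 32 -> inert under this dialect — no rule fires on Device and the result does not move
  field age in record Money: type int64 changed to float32 -> schema-level compatibility only; this Device value's decode is unchanged


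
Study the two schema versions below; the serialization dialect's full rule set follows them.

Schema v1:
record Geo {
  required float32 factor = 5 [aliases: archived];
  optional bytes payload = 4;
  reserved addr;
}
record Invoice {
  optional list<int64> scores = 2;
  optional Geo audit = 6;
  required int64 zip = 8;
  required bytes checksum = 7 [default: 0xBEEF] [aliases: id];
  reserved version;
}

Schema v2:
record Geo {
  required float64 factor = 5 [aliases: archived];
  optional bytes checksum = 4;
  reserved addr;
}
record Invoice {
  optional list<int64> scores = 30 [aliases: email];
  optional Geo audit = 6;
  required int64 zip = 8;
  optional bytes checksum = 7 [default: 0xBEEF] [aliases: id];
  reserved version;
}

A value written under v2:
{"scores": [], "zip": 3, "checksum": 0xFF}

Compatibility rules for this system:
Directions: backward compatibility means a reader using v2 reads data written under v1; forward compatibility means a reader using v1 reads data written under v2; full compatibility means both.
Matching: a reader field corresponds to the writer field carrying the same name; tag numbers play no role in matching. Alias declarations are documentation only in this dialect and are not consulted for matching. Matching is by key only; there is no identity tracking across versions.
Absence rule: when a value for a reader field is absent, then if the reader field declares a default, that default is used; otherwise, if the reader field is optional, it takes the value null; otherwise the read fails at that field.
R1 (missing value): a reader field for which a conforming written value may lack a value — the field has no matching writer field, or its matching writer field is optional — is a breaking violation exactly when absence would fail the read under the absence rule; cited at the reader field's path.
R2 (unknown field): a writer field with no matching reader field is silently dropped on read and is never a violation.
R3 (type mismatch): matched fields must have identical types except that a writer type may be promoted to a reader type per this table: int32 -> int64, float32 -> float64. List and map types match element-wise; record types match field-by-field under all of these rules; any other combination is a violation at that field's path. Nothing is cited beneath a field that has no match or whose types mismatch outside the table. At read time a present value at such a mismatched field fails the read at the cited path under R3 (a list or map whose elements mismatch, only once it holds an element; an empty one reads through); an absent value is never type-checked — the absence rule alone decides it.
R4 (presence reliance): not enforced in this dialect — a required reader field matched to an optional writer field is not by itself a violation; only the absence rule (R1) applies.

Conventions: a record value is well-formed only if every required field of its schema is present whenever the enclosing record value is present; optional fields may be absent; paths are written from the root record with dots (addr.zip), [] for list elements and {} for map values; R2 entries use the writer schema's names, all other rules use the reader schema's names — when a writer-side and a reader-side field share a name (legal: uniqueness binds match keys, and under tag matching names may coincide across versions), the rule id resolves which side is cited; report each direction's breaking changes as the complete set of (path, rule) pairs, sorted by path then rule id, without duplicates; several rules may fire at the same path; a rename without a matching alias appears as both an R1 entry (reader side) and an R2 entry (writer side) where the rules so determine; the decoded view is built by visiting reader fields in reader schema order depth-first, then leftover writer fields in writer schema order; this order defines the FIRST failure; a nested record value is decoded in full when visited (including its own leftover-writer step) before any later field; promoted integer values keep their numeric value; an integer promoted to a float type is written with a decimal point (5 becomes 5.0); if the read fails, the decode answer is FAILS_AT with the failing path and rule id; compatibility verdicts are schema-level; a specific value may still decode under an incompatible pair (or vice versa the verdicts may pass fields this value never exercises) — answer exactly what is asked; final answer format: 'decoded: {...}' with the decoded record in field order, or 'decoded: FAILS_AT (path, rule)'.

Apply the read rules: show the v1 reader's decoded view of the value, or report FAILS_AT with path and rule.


decoded: {"scores": [], "audit": null, "zip": 3, "checksum": 0xFF}

arrows below run writer -> reader for Invoice
decoding the Invoice value with the v1 reader:
  scores := []
  audit := null (missing; optional => null)
  zip := 3
  checksum := 0xFF
  => decoded: {"scores": [], "audit": null, "zip": 3, "checksum": 0xFF}
the rest of the Invoice diff is inert for this question:
  renamed field payload to checksum in record Geo -> inert under this dialect — no rule fires on Invoice and the result does not move
  field factor in record Geo: type float32 changed to float64 -> a verdict-level change on Invoice — the shown value reads the same
  field checksum in record Invoice: required changed to optional -> inert under this dialect — no rule fires on Invoice and the result does not move
  field scores in record Invoice: tag 2 changed to 30 -> inert under this dialect — no rule fires on Invoice and the result does not move


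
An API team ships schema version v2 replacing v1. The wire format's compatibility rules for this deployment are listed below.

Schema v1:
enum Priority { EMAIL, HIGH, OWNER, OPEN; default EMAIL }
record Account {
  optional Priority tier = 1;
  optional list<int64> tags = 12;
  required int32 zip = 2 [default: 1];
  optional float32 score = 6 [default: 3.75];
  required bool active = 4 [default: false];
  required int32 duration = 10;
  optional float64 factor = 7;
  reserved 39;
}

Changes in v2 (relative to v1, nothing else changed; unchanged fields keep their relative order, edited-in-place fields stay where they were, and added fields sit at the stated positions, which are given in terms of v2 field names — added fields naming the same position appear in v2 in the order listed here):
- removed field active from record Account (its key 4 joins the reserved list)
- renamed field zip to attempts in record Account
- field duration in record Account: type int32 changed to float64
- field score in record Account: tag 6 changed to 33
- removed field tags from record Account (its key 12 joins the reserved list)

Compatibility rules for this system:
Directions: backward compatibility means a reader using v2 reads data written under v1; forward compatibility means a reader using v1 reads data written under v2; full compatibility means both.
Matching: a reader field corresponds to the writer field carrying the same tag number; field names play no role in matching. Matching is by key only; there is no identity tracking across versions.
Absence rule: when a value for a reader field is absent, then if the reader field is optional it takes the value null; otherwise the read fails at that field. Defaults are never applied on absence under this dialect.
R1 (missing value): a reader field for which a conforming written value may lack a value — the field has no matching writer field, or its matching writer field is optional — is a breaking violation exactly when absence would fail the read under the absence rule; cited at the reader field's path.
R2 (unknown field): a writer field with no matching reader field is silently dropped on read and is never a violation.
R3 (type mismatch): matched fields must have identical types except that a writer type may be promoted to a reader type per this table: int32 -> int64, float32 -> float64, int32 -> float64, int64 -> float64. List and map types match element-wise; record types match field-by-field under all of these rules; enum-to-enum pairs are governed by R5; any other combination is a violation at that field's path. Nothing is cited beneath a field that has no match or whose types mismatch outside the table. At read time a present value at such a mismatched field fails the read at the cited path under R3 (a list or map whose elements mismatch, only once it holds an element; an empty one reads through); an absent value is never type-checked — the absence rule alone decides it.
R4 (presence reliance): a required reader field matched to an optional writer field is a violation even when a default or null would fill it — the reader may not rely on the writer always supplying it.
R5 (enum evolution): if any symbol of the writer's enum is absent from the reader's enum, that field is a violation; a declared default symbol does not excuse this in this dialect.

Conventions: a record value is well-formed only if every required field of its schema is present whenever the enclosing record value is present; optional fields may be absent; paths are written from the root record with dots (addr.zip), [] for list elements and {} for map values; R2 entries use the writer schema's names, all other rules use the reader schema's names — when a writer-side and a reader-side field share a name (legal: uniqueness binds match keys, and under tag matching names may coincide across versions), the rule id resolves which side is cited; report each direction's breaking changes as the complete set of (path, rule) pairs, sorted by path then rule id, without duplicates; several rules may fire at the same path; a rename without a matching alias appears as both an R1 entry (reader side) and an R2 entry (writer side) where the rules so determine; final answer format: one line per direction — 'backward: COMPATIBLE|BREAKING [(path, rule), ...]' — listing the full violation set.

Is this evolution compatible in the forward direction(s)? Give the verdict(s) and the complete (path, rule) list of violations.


in Account below, arrows point writer -> reader
forward for Account (reader v1, writer v2):
  Priority -> Priority, writer optional: tier aligns to tier
  tags has no writer counterpart
  int32 -> int32, writer required: zip aligns to attempts
  score has no writer counterpart
  active has no writer counterpart
  float64 -> int32, writer required: duration aligns to duration
  float64 -> float64, writer optional: factor aligns to factor
  writer score: unknown to reader
  rule R1 violated at active
  rule R3 violated at duration
  => forward: BREAKING (2)
the other Account changes do not affect what is asked:
  renamed field zip to attempts in record Account -> no rule fires on it in Account's dialect; the asked verdict holds
  field score in record Account: tag 6 changed to 33 -> no rule fires on it in Account's dialect; the asked verdict holds
  removed field tags from record Account (its key 12 joins the reserved list) -> no rule fires on it in Account's dialect; the asked verdict holds

forward: BREAKING [(active, R1), (duration, R3)]


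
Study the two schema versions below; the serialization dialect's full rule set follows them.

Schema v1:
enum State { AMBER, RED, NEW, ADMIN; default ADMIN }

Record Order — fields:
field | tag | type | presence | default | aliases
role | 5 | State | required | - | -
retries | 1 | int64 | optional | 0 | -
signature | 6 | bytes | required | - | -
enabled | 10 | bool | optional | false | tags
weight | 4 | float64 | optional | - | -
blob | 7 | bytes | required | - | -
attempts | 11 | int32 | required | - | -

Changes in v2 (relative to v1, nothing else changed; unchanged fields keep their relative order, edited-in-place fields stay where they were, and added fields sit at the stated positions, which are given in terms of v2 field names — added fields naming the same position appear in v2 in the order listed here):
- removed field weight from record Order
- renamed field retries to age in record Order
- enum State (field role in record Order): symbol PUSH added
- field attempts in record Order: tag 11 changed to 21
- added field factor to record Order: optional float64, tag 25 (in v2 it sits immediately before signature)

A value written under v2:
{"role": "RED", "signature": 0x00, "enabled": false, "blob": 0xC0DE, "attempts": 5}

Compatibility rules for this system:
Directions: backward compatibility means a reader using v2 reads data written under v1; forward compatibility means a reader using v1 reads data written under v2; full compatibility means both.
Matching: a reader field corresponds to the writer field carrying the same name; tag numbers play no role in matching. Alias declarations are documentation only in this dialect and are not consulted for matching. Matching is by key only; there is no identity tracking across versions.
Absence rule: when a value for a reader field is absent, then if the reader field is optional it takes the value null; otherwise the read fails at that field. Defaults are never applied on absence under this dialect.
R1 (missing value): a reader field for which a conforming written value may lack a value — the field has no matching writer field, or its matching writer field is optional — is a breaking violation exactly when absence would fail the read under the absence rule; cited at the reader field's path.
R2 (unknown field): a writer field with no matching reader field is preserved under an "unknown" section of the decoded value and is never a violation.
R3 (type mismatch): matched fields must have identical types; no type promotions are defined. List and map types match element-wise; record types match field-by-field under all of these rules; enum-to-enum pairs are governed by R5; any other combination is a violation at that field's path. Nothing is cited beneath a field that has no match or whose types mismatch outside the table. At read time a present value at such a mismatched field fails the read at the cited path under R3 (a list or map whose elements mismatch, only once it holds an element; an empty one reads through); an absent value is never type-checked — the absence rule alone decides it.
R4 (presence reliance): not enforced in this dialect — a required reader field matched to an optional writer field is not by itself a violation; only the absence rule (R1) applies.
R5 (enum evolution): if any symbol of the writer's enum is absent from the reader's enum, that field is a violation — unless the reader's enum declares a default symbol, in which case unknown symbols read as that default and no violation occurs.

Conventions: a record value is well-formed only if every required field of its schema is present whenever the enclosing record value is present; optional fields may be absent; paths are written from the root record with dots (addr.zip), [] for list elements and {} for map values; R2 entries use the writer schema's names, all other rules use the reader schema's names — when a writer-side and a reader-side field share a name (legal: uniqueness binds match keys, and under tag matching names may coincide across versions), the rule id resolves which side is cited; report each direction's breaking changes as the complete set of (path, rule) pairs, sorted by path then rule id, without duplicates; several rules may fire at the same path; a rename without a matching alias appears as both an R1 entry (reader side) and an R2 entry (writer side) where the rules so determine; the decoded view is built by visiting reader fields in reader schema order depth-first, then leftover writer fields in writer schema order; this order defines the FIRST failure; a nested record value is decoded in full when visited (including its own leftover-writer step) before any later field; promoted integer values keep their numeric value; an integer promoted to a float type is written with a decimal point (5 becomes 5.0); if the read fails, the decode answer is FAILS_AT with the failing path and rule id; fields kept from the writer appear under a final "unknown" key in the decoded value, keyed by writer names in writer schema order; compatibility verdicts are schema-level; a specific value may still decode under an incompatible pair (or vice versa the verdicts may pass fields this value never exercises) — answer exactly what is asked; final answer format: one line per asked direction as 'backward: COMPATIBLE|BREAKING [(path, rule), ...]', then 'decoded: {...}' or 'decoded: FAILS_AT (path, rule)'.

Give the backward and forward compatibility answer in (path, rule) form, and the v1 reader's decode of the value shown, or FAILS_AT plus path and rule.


each type pair in Order: writer, then reader
backward for Order (reader v2, writer v1):
  writer required, State -> State: reader role maps from writer role
  age has no writer counterpart
  factor has no writer counterpart
  writer required, bytes -> bytes: reader signature maps from writer signature
  writer optional, bool -> bool: reader enabled maps from writer enabled
  writer required, bytes -> bytes: reader blob maps from writer blob
  writer required, int32 -> int32: reader attempts maps from writer attempts
  retries (writer side), unknown to reader
  weight (writer side), unknown to reader
  => no violations; backward on Order: COMPATIBLE
forward for Order (reader v1, writer v2):
  writer required, State -> State: reader role maps from writer role
  retries has no writer counterpart
  writer required, bytes -> bytes: reader signature maps from writer signature
  writer optional, bool -> bool: reader enabled maps from writer enabled
  weight has no writer counterpart
  writer required, bytes -> bytes: reader blob maps from writer blob
  writer required, int32 -> int32: reader attempts maps from writer attempts
  age (writer side), unknown to reader
  factor (writer side), unknown to reader
  => no violations; forward on Order: COMPATIBLE
decoding the Order value with the v1 reader:
  role := "RED"
  retries := null (not supplied -> null)
  signature := 0x00
  enabled := false
  weight := null (not supplied -> null)
  blob := 0xC0DE
  attempts := 5
  => decoded: {"role": "RED", "retries": null, "signature": 0x00, "enabled": false, "weight": null, "blob": 0xC0DE, "attempts": 5}

backward: COMPATIBLE []; forward: COMPATIBLE []; decoded: {"role": "RED", "retries": null, "signature": 0x00, "enabled": false, "weight": null, "blob": 0xC0DE, "attempts": 5}
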